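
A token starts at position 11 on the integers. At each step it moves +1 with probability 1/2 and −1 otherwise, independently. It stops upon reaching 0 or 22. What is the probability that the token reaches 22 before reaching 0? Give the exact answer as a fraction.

1/2

With a fair step, P(i) = ½P(i−1) + ½P(i+1) with P(0)=0, P(22)=1 has the linear solution P(i) = i/22.
P(11) = 11/22 = 1/2.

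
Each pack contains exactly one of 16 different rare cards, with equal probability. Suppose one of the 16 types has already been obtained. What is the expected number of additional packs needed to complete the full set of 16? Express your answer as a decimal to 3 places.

53.092

Starting from 1 distinct type, each trial gives a new one with probability (16−i)/16 when i types are held, so the wait for the next new type is 16/(16−i).
E = 16/15 + 16/14 + 16/13 + 16/12 + 16/11 + 16/10 + 16/9 + 16/8 + 16/7 + 16/6 + 16/5 + 16/4 + 16/3 + 16/2 + 16/1 = 2391514/45045 ≈ 53.092.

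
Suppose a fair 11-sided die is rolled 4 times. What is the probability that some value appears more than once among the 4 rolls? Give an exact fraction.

P(all 4 different) = 11/11 · 10/11 · ··· · 8/11 = 720/1331.
P(at least two equal) = 1 − 720/1331 = 611/1331.

611/1331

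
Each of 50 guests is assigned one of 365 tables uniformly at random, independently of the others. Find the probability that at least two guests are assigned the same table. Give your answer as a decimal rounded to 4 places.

0.9704

It's easier to compute the probability that all 50 are distinct.
P(all distinct) = 365/365 · 364/365 · ··· · 316/365 ≈ 0.0296.
So the probability of at least one match is 1 − 0.0296 = 0.9704.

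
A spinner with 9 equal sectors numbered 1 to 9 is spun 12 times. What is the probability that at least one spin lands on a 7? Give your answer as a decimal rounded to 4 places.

0.7567

P(no spin lands on a 7) = (8/9)^12 ≈ 0.2433.
P(at least one) = 1 − 0.2433 = 0.7567.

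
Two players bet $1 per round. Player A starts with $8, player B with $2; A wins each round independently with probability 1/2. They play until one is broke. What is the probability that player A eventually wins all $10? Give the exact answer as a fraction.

4/5

With a fair step, P(i) = ½P(i−1) + ½P(i+1) with P(0)=0, P(10)=1 has the linear solution P(i) = i/10.
P(8) = 8/10 = 4/5.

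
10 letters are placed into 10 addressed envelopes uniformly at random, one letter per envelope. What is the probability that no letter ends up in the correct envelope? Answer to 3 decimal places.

0.368

This is the derangement probability: permutations of 10 with no fixed point.
D(10) = 10! · (1 − 1/1! + 1/2! − ··· + (−1)^10/10!) = 1334961.
P = 1334961/3628800 = 16481/44800 ≈ 0.368.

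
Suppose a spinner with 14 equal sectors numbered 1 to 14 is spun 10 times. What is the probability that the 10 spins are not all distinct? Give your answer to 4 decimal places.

P(all 10 different) = 14/14 · 13/14 · ··· · 5/14 ≈ 0.0126.
P(at least two equal) = 1 − 0.0126 = 0.9874.

0.9874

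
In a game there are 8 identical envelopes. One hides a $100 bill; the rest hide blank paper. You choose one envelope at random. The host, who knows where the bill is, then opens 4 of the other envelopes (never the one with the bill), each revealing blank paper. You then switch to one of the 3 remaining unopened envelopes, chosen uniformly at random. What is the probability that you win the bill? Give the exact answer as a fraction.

7/24

Your original envelope holds the bill with probability 1/8, so the other 7 collectively hold it with probability 7/8.
The host can always find 4 empty envelopes to open, so the reveals don't change that 7/8; it is now spread over the 3 remaining unopened envelopes.
P(win by switching) = (7/8) · (1/3) = 7/24.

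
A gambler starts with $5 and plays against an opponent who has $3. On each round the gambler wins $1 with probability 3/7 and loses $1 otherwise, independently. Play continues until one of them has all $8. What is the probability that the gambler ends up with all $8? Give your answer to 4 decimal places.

0.3576

Let r = q/p = (4/7)/(3/7) = 4/3. The recurrence P(i) = p·P(i+1) + q·P(i−1) with P(0)=0, P(8)=1 gives P(i) = (1 − r^i)/(1 − r^8).
P(5) = (1 − (4/3)^5) / (1 − (4/3)^8) = 21087/58975 ≈ 0.3576.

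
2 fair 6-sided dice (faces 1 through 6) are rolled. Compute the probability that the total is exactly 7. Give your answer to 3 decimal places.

0.167

There are 6^2 = 36 equally likely outcomes.
The number of ordered 2-tuples from {1,…,6} summing to 7 is 6.
P(sum = 7) = 6/36 = 1/6 ≈ 0.167.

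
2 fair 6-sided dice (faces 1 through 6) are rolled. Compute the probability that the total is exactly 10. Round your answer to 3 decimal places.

0.083

There are 6^2 = 36 equally likely outcomes.
The number of ordered 2-tuples from {1,…,6} summing to 10 is 3.
P(sum = 10) = 3/36 = 1/12 ≈ 0.083.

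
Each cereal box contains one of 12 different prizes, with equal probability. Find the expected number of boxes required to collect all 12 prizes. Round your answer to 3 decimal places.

37.239

After i distinct types are collected, each trial gives a new one with probability (12−i)/12, so the expected wait for the next new type is 12/(12−i).
E = 12/12 + 12/11 + 12/10 + 12/9 + 12/8 + 12/7 + 12/6 + 12/5 + 12/4 + 12/3 + 12/2 + 12/1 = 86021/2310 ≈ 37.239.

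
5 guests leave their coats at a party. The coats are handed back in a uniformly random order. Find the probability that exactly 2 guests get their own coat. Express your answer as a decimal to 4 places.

Choose which 2 of the 5 are fixed: C(5,2) = 10 ways.
The remaining 3 must have no fixed point: D(3) = 2.
P = 10·2/120 = 1/6 ≈ 0.1667.

0.1667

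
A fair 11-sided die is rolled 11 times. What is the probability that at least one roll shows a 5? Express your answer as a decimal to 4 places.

0.6495

P(no roll shows a 5) = (10/11)^11 ≈ 0.3505.
P(at least one) = 1 − 0.3505 = 0.6495.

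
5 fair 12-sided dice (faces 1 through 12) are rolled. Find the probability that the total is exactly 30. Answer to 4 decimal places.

There are 12^5 = 248832 equally likely outcomes.
The number of ordered 5-tuples from {1,…,12} summing to 30 is 11901.
P(sum = 30) = 11901/248832 = 3967/82944 ≈ 0.0478.

0.0478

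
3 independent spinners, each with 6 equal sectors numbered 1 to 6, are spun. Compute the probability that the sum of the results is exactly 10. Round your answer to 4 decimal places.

There are 6^3 = 216 equally likely outcomes.
The number of ordered 3-tuples from {1,…,6} summing to 10 is 27.
P(sum = 10) = 27/216 = 1/8 ≈ 0.1250.

0.1250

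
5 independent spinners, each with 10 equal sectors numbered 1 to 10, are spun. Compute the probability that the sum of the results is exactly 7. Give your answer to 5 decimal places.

There are 10^5 = 100000 equally likely outcomes.
The number of ordered 5-tuples from {1,…,10} summing to 7 is 15.
P(sum = 7) = 15/100000 = 3/20000 ≈ 0.00015.

0.00015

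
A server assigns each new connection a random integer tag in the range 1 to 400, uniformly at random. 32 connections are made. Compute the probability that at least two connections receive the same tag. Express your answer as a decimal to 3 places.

It's easier to compute the probability that all 32 are distinct.
P(all distinct) = 400/400 · 399/400 · ··· · 369/400 ≈ 0.280.
So the probability of at least one match is 1 − 0.280 = 0.720.

0.720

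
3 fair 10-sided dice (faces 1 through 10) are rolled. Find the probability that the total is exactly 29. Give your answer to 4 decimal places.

There are 10^3 = 1000 equally likely outcomes.
The number of ordered 3-tuples from {1,…,10} summing to 29 is 3.
P(sum = 29) = 3/1000 ≈ 0.0030.

0.0030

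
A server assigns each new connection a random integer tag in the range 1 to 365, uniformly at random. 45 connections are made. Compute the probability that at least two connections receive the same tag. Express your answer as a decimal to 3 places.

0.941

It's easier to compute the probability that all 45 are distinct.
P(all distinct) = 365/365 · 364/365 · ··· · 321/365 ≈ 0.059.
So the probability of at least one match is 1 − 0.059 = 0.941.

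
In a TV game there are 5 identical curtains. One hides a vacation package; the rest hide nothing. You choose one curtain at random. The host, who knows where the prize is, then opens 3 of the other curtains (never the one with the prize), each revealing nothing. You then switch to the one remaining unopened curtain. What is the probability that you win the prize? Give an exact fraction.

4/5

Your original curtain holds the prize with probability 1/5, so the other 4 collectively hold it with probability 4/5.
The host can always find 3 empty curtains to open, so the reveals don't change that 4/5; it is now spread over the 1 remaining unopened curtain.
P(win by switching) = (4/5) · (1/1) = 4/5.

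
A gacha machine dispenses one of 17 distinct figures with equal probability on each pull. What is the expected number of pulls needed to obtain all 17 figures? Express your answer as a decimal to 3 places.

After i distinct types are collected, each trial gives a new one with probability (17−i)/17, so the expected wait for the next new type is 17/(17−i).
E = 17/17 + 17/16 + 17/15 + 17/14 + 17/13 + 17/12 + 17/11 + 17/10 + 17/9 + 17/8 + 17/7 + 17/6 + 17/5 + 17/4 + 17/3 + 17/2 + 17/1 = 42142223/720720 ≈ 58.472.

58.472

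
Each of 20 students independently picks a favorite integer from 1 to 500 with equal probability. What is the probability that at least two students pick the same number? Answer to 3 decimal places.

0.320

It's easier to compute the probability that all 20 are distinct.
P(all distinct) = 500/500 · 499/500 · ··· · 481/500 ≈ 0.680.
So the probability of at least one match is 1 − 0.680 = 0.320.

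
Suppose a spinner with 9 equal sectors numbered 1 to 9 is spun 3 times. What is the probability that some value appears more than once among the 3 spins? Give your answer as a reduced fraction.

25/81

P(all 3 different) = 9/9 · 8/9 · ··· · 7/9 = 56/81.
P(at least two equal) = 1 − 56/81 = 25/81.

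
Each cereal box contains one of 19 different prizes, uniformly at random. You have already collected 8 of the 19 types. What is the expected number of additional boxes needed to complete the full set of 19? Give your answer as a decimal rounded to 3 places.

Starting from 8 distinct types, each trial gives a new one with probability (19−i)/19 when i types are held, so the wait for the next new type is 19/(19−i).
E = 19/11 + 19/10 + 19/9 + 19/8 + 19/7 + 19/6 + 19/5 + 19/4 + 19/3 + 19/2 + 19/1 = 1590509/27720 ≈ 57.378.

57.378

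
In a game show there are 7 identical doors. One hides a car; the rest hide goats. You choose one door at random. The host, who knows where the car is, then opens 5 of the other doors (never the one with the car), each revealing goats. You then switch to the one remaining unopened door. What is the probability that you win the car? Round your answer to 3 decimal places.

0.857

Your original door holds the car with probability 1/7, so the other 6 collectively hold it with probability 6/7.
The host can always find 5 empty doors to open, so the reveals don't change that 6/7; it is now spread over the 1 remaining unopened door.
P(win by switching) = (6/7) · (1/1) = 6/7 ≈ 0.857.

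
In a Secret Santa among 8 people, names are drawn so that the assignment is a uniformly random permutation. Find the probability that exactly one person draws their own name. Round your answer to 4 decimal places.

0.3679

Choose which one is fixed: C(8,1) = 8 ways.
The remaining 7 must have no fixed point: D(7) = 1854.
P = 8·1854/40320 = 103/280 ≈ 0.3679.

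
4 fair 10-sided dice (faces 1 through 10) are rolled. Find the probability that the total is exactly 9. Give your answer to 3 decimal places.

There are 10^4 = 10000 equally likely outcomes.
The number of ordered 4-tuples from {1,…,10} summing to 9 is 56.
P(sum = 9) = 56/10000 = 7/1250 ≈ 0.006.

0.006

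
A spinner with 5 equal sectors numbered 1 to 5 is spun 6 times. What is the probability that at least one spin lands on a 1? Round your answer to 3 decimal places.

0.738

P(no spin lands on a 1) = (4/5)^6 ≈ 0.262.
P(at least one) = 1 − 0.262 = 0.738.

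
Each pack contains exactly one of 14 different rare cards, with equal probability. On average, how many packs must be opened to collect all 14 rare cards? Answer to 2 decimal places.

45.52

After i distinct types are collected, each trial gives a new one with probability (14−i)/14, so the expected wait for the next new type is 14/(14−i).
E = 14/14 + 14/13 + 14/12 + 14/11 + 14/10 + 14/9 + 14/8 + 14/7 + 14/6 + 14/5 + 14/4 + 14/3 + 14/2 + 14/1 = 1171733/25740 ≈ 45.52.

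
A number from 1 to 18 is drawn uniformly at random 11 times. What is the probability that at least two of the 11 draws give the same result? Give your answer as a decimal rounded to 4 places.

0.9802

P(all 11 different) = 18/18 · 17/18 · ··· · 8/18 ≈ 0.0198.
P(at least two equal) = 1 − 0.0198 = 0.9802.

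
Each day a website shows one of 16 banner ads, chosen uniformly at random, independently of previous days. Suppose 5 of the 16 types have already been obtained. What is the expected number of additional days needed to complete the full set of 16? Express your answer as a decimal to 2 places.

48.32

Starting from 5 distinct types, each trial gives a new one with probability (16−i)/16 when i types are held, so the wait for the next new type is 16/(16−i).
E = 16/11 + 16/10 + 16/9 + 16/8 + 16/7 + 16/6 + 16/5 + 16/4 + 16/3 + 16/2 + 16/1 = 167422/3465 ≈ 48.32.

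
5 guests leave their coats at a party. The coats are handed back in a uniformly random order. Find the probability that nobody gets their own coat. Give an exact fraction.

This is the derangement probability: permutations of 5 with no fixed point.
D(5) = 5! · (1 − 1/1! + 1/2! − ··· + (−1)^5/5!) = 44.
P = 44/120 = 11/30.

11/30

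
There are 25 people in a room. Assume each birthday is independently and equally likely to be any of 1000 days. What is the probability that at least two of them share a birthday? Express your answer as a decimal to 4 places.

It's easier to compute the probability that all 25 are distinct.
P(all distinct) = 1000/1000 · 999/1000 · ··· · 976/1000 ≈ 0.7390.
So the probability of at least one match is 1 − 0.7390 = 0.2610.

0.2610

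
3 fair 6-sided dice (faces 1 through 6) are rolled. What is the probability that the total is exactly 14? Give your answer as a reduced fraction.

5/72

There are 6^3 = 216 equally likely outcomes.
The number of ordered 3-tuples from {1,…,6} summing to 14 is 15.
P(sum = 14) = 15/216 = 5/72.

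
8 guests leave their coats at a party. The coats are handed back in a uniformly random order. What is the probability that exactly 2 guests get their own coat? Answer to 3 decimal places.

0.184

Choose which 2 of the 8 are fixed: C(8,2) = 28 ways.
The remaining 6 must have no fixed point: D(6) = 265.
P = 28·265/40320 = 53/288 ≈ 0.184.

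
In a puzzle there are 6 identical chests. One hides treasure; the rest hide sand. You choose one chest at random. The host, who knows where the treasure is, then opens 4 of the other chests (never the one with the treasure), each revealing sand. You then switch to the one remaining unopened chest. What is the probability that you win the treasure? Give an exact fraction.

Your original chest holds the treasure with probability 1/6, so the other 5 collectively hold it with probability 5/6.
The host can always find 4 empty chests to open, so the reveals don't change that 5/6; it is now spread over the 1 remaining unopened chest.
P(win by switching) = (5/6) · (1/1) = 5/6.

5/6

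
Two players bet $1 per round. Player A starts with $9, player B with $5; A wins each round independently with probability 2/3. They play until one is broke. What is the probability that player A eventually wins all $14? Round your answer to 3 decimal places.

0.998

Let r = q/p = (1/3)/(2/3) = 1/2. The recurrence P(i) = p·P(i+1) + q·P(i−1) with P(0)=0, P(14)=1 gives P(i) = (1 − r^i)/(1 − r^14).
P(9) = (1 − (1/2)^9) / (1 − (1/2)^14) = 16352/16383 ≈ 0.998.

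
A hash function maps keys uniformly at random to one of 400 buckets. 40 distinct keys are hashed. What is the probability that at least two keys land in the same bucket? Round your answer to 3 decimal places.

0.867

It's easier to compute the probability that all 40 are distinct.
P(all distinct) = 400/400 · 399/400 · ··· · 361/400 ≈ 0.133.
So the probability of at least one match is 1 − 0.133 = 0.867.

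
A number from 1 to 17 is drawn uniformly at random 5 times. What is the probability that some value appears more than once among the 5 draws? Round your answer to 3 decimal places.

P(all 5 different) = 17/17 · 16/17 · ··· · 13/17 ≈ 0.523.
P(at least two equal) = 1 − 0.523 = 0.477.

0.477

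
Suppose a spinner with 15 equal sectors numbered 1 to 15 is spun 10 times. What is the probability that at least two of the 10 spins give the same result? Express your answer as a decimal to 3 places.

0.981

P(all 10 different) = 15/15 · 14/15 · ··· · 6/15 ≈ 0.019.
P(at least two equal) = 1 − 0.019 = 0.981.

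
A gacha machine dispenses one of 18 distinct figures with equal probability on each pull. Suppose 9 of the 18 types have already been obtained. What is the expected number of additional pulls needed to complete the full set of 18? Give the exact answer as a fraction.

7129/140

Starting from 9 distinct types, each trial gives a new one with probability (18−i)/18 when i types are held, so the wait for the next new type is 18/(18−i).
E = 18/9 + 18/8 + 18/7 + 18/6 + 18/5 + 18/4 + 18/3 + 18/2 + 18/1 = 7129/140.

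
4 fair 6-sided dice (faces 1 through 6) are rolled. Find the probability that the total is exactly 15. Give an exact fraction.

35/324

There are 6^4 = 1296 equally likely outcomes.
The number of ordered 4-tuples from {1,…,6} summing to 15 is 140.
P(sum = 15) = 140/1296 = 35/324.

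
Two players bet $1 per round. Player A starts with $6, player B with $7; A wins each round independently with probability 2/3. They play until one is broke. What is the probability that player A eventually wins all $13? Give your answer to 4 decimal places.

0.9845

Let r = q/p = (1/3)/(2/3) = 1/2. The recurrence P(i) = p·P(i+1) + q·P(i−1) with P(0)=0, P(13)=1 gives P(i) = (1 − r^i)/(1 − r^13).
P(6) = (1 − (1/2)^6) / (1 − (1/2)^13) = 8064/8191 ≈ 0.9845.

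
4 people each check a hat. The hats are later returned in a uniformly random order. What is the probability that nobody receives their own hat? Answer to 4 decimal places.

This is the derangement probability: permutations of 4 with no fixed point.
D(4) = 4! · (1 − 1/1! + 1/2! − ··· + (−1)^4/4!) = 9.
P = 9/24 = 3/8 ≈ 0.3750.

0.3750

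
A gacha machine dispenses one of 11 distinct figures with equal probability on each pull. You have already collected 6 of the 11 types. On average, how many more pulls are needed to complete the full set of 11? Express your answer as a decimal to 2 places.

Starting from 6 distinct types, each trial gives a new one with probability (11−i)/11 when i types are held, so the wait for the next new type is 11/(11−i).
E = 11/5 + 11/4 + 11/3 + 11/2 + 11/1 = 1507/60 ≈ 25.12.

25.12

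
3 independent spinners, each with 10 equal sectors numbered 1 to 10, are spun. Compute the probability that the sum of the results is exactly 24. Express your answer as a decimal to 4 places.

0.0280

There are 10^3 = 1000 equally likely outcomes.
The number of ordered 3-tuples from {1,…,10} summing to 24 is 28.
P(sum = 24) = 28/1000 = 7/250 ≈ 0.0280.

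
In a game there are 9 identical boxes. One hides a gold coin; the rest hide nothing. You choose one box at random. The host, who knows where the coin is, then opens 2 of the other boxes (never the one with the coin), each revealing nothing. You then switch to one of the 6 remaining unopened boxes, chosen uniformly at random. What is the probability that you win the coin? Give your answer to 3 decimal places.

0.148

Your original box holds the coin with probability 1/9, so the other 8 collectively hold it with probability 8/9.
The host can always find 2 empty boxes to open, so the reveals don't change that 8/9; it is now spread over the 6 remaining unopened boxes.
P(win by switching) = (8/9) · (1/6) = 4/27 ≈ 0.148.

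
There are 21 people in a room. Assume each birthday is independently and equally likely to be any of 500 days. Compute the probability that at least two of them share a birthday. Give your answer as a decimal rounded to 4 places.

0.3468

It's easier to compute the probability that all 21 are distinct.
P(all distinct) = 500/500 · 499/500 · ··· · 480/500 ≈ 0.6532.
So the probability of at least one match is 1 − 0.6532 = 0.3468.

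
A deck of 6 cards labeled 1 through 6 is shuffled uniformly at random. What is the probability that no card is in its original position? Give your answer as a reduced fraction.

53/144

This is the derangement probability: permutations of 6 with no fixed point.
D(6) = 6! · (1 − 1/1! + 1/2! − ··· + (−1)^6/6!) = 265.
P = 265/720 = 53/144.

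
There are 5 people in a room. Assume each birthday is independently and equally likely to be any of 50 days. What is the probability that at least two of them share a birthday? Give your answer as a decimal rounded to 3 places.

It's easier to compute the probability that all 5 are distinct.
P(all distinct) = 50/50 · 49/50 · ··· · 46/50 ≈ 0.814.
So the probability of at least one match is 1 − 0.814 = 0.186.

0.186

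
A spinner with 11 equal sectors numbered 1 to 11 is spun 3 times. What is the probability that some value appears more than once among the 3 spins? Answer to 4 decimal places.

P(all 3 different) = 11/11 · 10/11 · ··· · 9/11 ≈ 0.7438.
P(at least two equal) = 1 − 0.7438 = 0.2562.

0.2562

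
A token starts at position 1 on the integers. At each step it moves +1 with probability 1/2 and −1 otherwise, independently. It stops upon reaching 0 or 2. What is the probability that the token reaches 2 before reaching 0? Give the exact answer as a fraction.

1/2

With a fair step, P(i) = ½P(i−1) + ½P(i+1) with P(0)=0, P(2)=1 has the linear solution P(i) = i/2.
P(1) = 1/2.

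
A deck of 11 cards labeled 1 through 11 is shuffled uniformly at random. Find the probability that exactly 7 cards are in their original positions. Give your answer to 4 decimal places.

0.0001

Choose which 7 of the 11 are fixed: C(11,7) = 330 ways.
The remaining 4 must have no fixed point: D(4) = 9.
P = 330·9/39916800 = 1/13440 ≈ 0.0001.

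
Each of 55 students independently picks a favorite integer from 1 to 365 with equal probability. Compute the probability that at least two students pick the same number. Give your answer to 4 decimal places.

It's easier to compute the probability that all 55 are distinct.
P(all distinct) = 365/365 · 364/365 · ··· · 311/365 ≈ 0.0137.
So the probability of at least one match is 1 − 0.0137 = 0.9863.

0.9863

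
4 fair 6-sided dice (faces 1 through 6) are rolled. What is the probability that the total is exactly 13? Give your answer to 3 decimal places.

0.108

There are 6^4 = 1296 equally likely outcomes.
The number of ordered 4-tuples from {1,…,6} summing to 13 is 140.
P(sum = 13) = 140/1296 = 35/324 ≈ 0.108.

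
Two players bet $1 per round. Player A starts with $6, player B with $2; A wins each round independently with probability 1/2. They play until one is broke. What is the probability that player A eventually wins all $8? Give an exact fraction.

3/4

With a fair step, P(i) = ½P(i−1) + ½P(i+1) with P(0)=0, P(8)=1 has the linear solution P(i) = i/8.
P(6) = 6/8 = 3/4.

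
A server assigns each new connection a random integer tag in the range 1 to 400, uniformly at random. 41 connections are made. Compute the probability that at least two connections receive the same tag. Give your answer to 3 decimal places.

It's easier to compute the probability that all 41 are distinct.
P(all distinct) = 400/400 · 399/400 · ··· · 360/400 ≈ 0.120.
So the probability of at least one match is 1 − 0.120 = 0.880.

0.880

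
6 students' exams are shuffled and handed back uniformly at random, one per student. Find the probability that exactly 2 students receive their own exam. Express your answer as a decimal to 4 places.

0.1875

Choose which 2 of the 6 are fixed: C(6,2) = 15 ways.
The remaining 4 must have no fixed point: D(4) = 9.
P = 15·9/720 = 3/16 ≈ 0.1875.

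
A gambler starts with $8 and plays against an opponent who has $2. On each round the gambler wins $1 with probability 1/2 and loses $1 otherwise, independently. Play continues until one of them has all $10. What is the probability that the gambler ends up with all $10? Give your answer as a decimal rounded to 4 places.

With a fair step, P(i) = ½P(i−1) + ½P(i+1) with P(0)=0, P(10)=1 has the linear solution P(i) = i/10.
P(8) = 8/10 = 4/5 ≈ 0.8000.

0.8000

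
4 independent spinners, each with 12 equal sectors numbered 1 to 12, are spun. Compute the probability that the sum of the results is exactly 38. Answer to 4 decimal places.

There are 12^4 = 20736 equally likely outcomes.
The number of ordered 4-tuples from {1,…,12} summing to 38 is 286.
P(sum = 38) = 286/20736 = 143/10368 ≈ 0.0138.

0.0138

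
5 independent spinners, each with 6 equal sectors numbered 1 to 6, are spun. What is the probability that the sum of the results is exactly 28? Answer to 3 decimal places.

0.002

There are 6^5 = 7776 equally likely outcomes.
The number of ordered 5-tuples from {1,…,6} summing to 28 is 15.
P(sum = 28) = 15/7776 = 5/2592 ≈ 0.002.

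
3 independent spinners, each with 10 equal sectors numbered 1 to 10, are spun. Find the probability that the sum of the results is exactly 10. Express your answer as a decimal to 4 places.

0.0360

There are 10^3 = 1000 equally likely outcomes.
The number of ordered 3-tuples from {1,…,10} summing to 10 is 36.
P(sum = 10) = 36/1000 = 9/250 ≈ 0.0360.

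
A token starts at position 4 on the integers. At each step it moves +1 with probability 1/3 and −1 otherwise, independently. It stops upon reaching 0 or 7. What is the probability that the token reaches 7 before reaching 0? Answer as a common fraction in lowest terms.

15/127

Let r = q/p = (2/3)/(1/3) = 2. The recurrence P(i) = p·P(i+1) + q·P(i−1) with P(0)=0, P(7)=1 gives P(i) = (1 − r^i)/(1 − r^7).
P(4) = (1 − (2)^4) / (1 − (2)^7) = 15/127.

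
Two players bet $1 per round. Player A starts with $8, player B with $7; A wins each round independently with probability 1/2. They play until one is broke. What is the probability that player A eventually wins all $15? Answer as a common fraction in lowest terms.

8/15

With a fair step, P(i) = ½P(i−1) + ½P(i+1) with P(0)=0, P(15)=1 has the linear solution P(i) = i/15.
P(8) = 8/15.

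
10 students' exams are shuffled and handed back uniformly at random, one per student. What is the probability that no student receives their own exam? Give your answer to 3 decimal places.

This is the derangement probability: permutations of 10 with no fixed point.
D(10) = 10! · (1 − 1/1! + 1/2! − ··· + (−1)^10/10!) = 1334961.
P = 1334961/3628800 = 16481/44800 ≈ 0.368.

0.368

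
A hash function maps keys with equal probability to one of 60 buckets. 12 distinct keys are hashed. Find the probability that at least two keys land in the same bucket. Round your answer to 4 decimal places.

It's easier to compute the probability that all 12 are distinct.
P(all distinct) = 60/60 · 59/60 · ··· · 49/60 ≈ 0.3079.
So the probability of at least one match is 1 − 0.3079 = 0.6921.

0.6921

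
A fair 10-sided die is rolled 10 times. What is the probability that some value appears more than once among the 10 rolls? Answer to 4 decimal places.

0.9996

P(all 10 different) = 10/10 · 9/10 · ··· · 1/10 ≈ 0.0004.
P(at least two equal) = 1 − 0.0004 = 0.9996.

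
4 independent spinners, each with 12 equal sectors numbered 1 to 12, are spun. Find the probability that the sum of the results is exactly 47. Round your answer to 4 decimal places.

0.0002

There are 12^4 = 20736 equally likely outcomes.
The number of ordered 4-tuples from {1,…,12} summing to 47 is 4.
P(sum = 47) = 4/20736 = 1/5184 ≈ 0.0002.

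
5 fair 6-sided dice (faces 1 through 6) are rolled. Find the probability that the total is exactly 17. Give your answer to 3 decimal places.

0.100

There are 6^5 = 7776 equally likely outcomes.
The number of ordered 5-tuples from {1,…,6} summing to 17 is 780.
P(sum = 17) = 780/7776 = 65/648 ≈ 0.100.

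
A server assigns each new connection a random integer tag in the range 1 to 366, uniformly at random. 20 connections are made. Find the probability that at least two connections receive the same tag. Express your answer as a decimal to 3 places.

0.411

It's easier to compute the probability that all 20 are distinct.
P(all distinct) = 366/366 · 365/366 · ··· · 347/366 ≈ 0.589.
So the probability of at least one match is 1 − 0.589 = 0.411.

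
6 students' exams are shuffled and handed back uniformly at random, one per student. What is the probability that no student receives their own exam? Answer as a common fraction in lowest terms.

This is the derangement probability: permutations of 6 with no fixed point.
D(6) = 6! · (1 − 1/1! + 1/2! − ··· + (−1)^6/6!) = 265.
P = 265/720 = 53/144.

53/144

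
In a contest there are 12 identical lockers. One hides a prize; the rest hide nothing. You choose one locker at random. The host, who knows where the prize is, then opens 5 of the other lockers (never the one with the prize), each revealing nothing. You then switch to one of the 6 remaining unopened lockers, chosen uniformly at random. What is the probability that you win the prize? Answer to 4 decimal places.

0.1528

Your original locker holds the prize with probability 1/12, so the other 11 collectively hold it with probability 11/12.
The host can always find 5 empty lockers to open, so the reveals don't change that 11/12; it is now spread over the 6 remaining unopened lockers.
P(win by switching) = (11/12) · (1/6) = 11/72 ≈ 0.1528.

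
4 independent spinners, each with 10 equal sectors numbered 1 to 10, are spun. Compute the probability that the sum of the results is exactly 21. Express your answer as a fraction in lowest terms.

33/500

There are 10^4 = 10000 equally likely outcomes.
The number of ordered 4-tuples from {1,…,10} summing to 21 is 660.
P(sum = 21) = 660/10000 = 33/500.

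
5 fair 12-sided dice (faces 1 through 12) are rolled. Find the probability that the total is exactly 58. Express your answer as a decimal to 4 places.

0.0001

There are 12^5 = 248832 equally likely outcomes.
The number of ordered 5-tuples from {1,…,12} summing to 58 is 15.
P(sum = 58) = 15/248832 = 5/82944 ≈ 0.0001.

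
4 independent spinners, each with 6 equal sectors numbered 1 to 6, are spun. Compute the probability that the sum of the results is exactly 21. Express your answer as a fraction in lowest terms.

5/324

There are 6^4 = 1296 equally likely outcomes.
The number of ordered 4-tuples from {1,…,6} summing to 21 is 20.
P(sum = 21) = 20/1296 = 5/324.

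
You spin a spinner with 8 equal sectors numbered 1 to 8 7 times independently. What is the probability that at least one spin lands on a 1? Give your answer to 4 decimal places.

P(no spin lands on a 1) = (7/8)^7 ≈ 0.3927.
P(at least one) = 1 − 0.3927 = 0.6073.

0.6073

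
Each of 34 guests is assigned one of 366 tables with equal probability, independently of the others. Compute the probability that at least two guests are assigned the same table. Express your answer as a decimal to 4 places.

0.7944

It's easier to compute the probability that all 34 are distinct.
P(all distinct) = 366/366 · 365/366 · ··· · 333/366 ≈ 0.2056.
So the probability of at least one match is 1 − 0.2056 = 0.7944.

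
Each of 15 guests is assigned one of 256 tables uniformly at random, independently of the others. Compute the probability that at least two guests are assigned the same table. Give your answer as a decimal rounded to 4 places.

It's easier to compute the probability that all 15 are distinct.
P(all distinct) = 256/256 · 255/256 · ··· · 242/256 ≈ 0.6583.
So the probability of at least one match is 1 − 0.6583 = 0.3417.

0.3417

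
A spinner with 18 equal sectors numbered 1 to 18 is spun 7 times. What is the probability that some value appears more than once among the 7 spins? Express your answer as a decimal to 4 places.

P(all 7 different) = 18/18 · 17/18 · ··· · 12/18 ≈ 0.2620.
P(at least two equal) = 1 − 0.2620 = 0.7380.

0.7380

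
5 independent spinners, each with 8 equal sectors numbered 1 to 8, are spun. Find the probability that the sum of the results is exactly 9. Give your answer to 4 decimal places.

There are 8^5 = 32768 equally likely outcomes.
The number of ordered 5-tuples from {1,…,8} summing to 9 is 70.
P(sum = 9) = 70/32768 = 35/16384 ≈ 0.0021.

0.0021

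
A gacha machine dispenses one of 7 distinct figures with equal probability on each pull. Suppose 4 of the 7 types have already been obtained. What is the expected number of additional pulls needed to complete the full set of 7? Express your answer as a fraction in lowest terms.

77/6

Starting from 4 distinct types, each trial gives a new one with probability (7−i)/7 when i types are held, so the wait for the next new type is 7/(7−i).
E = 7/3 + 7/2 + 7/1 = 77/6.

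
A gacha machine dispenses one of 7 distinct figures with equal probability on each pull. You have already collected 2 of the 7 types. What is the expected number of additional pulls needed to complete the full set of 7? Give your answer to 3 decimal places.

Starting from 2 distinct types, each trial gives a new one with probability (7−i)/7 when i types are held, so the wait for the next new type is 7/(7−i).
E = 7/5 + 7/4 + 7/3 + 7/2 + 7/1 = 959/60 ≈ 15.983.

15.983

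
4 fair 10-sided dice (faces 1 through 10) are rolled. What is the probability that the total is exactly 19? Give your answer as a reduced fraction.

There are 10^4 = 10000 equally likely outcomes.
The number of ordered 4-tuples from {1,…,10} summing to 19 is 592.
P(sum = 19) = 592/10000 = 37/625.

37/625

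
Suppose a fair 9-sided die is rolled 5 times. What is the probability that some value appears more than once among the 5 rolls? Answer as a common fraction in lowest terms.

P(all 5 different) = 9/9 · 8/9 · ··· · 5/9 = 560/2187.
P(at least two equal) = 1 − 560/2187 = 1627/2187.

1627/2187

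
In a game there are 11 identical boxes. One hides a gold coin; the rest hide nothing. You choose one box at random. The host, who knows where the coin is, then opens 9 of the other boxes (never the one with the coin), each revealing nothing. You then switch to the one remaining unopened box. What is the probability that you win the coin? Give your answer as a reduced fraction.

Your original box holds the coin with probability 1/11, so the other 10 collectively hold it with probability 10/11.
The host can always find 9 empty boxes to open, so the reveals don't change that 10/11; it is now spread over the 1 remaining unopened box.
P(win by switching) = (10/11) · (1/1) = 10/11.

10/11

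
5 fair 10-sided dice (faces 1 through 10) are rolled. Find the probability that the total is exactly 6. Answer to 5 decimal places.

There are 10^5 = 100000 equally likely outcomes.
The number of ordered 5-tuples from {1,…,10} summing to 6 is 5.
P(sum = 6) = 5/100000 = 1/20000 ≈ 0.00005.

0.00005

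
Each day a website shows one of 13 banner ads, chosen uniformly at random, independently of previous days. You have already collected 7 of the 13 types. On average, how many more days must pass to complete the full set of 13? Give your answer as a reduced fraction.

Starting from 7 distinct types, each trial gives a new one with probability (13−i)/13 when i types are held, so the wait for the next new type is 13/(13−i).
E = 13/6 + 13/5 + 13/4 + 13/3 + 13/2 + 13/1 = 637/20.

637/20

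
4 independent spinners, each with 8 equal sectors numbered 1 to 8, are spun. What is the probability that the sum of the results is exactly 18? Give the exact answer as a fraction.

43/512

There are 8^4 = 4096 equally likely outcomes.
The number of ordered 4-tuples from {1,…,8} summing to 18 is 344.
P(sum = 18) = 344/4096 = 43/512.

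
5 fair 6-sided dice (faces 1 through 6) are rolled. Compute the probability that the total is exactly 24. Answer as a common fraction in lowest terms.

There are 6^5 = 7776 equally likely outcomes.
The number of ordered 5-tuples from {1,…,6} summing to 24 is 205.
P(sum = 24) = 205/7776.

205/7776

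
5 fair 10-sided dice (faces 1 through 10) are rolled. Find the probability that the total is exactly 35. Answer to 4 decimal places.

0.0325

There are 10^5 = 100000 equally likely outcomes.
The number of ordered 5-tuples from {1,…,10} summing to 35 is 3246.
P(sum = 35) = 3246/100000 = 1623/50000 ≈ 0.0325.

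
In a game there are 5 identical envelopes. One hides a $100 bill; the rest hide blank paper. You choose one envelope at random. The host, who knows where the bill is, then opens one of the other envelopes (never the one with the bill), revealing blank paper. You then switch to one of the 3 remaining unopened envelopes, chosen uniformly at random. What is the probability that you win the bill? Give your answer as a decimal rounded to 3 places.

Your original envelope holds the bill with probability 1/5, so the other 4 collectively hold it with probability 4/5.
The host can always find an empty envelope to open, so this doesn't change that 4/5; it is now spread over the 3 remaining unopened envelopes.
P(win by switching) = (4/5) · (1/3) = 4/15 ≈ 0.267.

0.267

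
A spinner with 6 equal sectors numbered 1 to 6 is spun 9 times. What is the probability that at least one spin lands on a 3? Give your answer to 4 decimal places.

P(no spin lands on a 3) = (5/6)^9 ≈ 0.1938.
P(at least one) = 1 − 0.1938 = 0.8062.

0.8062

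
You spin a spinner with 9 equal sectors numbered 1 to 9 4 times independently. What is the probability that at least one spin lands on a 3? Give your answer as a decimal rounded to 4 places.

0.3757

P(no spin lands on a 3) = (8/9)^4 ≈ 0.6243.
P(at least one) = 1 − 0.6243 = 0.3757.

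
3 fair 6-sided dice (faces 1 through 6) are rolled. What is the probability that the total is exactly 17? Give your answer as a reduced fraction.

1/72

There are 6^3 = 216 equally likely outcomes.
The number of ordered 3-tuples from {1,…,6} summing to 17 is 3.
P(sum = 17) = 3/216 = 1/72.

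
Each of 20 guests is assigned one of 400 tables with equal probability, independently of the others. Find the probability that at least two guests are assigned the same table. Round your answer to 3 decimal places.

0.383

It's easier to compute the probability that all 20 are distinct.
P(all distinct) = 400/400 · 399/400 · ··· · 381/400 ≈ 0.617.
So the probability of at least one match is 1 − 0.617 = 0.383.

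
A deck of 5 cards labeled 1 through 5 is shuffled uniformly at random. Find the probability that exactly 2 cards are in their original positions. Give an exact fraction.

1/6

Choose which 2 of the 5 are fixed: C(5,2) = 10 ways.
The remaining 3 must have no fixed point: D(3) = 2.
P = 10·2/120 = 1/6.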